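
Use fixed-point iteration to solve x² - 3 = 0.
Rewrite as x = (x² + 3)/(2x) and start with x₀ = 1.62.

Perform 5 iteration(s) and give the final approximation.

Equation: x² - 3 = 0
Fixed-point form: x = (x² + 3)/(2x)
x₀ = 1.62

x_1 = g(1.620000) = 1.735926
x_2 = g(1.735926) = 1.732055
x_3 = g(1.732055) = 1.732051
x_4 = g(1.732051) = 1.732051
x_5 = g(1.732051) = 1.732051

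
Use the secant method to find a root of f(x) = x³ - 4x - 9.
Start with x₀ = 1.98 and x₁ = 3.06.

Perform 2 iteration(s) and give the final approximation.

f(x) = x³ - 4x - 9
x₀ = 1.98, x₁ = 3.06

Secant formula: x_{n+1} = x_n - f(x_n)(x_n - x_{n-1})/(f(x_n) - f(x_{n-1}))

Iteration 1:
  f(1.980000) = -9.157608
  f(3.060000) = 7.412616
  x_2 = 3.060000 - 7.412616×(3.060000 - 1.980000)/(7.412616 - (-9.157608))
       = 2.576867
Iteration 2:
  f(3.060000) = 7.412616
  f(2.576867) = -2.196447
  x_3 = 2.576867 - (-2.196447)×(2.576867 - 3.060000)/(-2.196447 - 7.412616)
       = 2.687302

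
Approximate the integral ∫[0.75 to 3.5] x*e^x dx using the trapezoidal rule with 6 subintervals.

f(x) = x*e^x
a = 0.75, b = 3.5, n = 6
h = (b - a)/n = 0.458333

Trapezoidal rule: (h/2)[f(x₀) + 2f(x₁) + 2f(x₂) + ... + f(xₙ)]

x_0 = 0.7500, f(x_0) = 1.587750, coefficient = 1
x_1 = 1.2083, f(x_1) = 4.045379, coefficient = 2
x_2 = 1.6667, f(x_2) = 8.824150, coefficient = 2
x_3 = 2.1250, f(x_3) = 17.792407, coefficient = 2
x_4 = 2.5833, f(x_4) = 34.206439, coefficient = 2
x_5 = 3.0417, f(x_5) = 63.692848, coefficient = 2
x_6 = 3.5000, f(x_6) = 115.904082, coefficient = 1

I ≈ (0.458333/2) × 374.614278 = 85.849105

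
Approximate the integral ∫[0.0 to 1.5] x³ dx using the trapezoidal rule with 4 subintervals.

f(x) = x³
a = 0.0, b = 1.5, n = 4
h = (b - a)/n = 0.375000

Trapezoidal rule: (h/2)[f(x₀) + 2f(x₁) + 2f(x₂) + ... + f(xₙ)]

x_0 = 0.0000, f(x_0) = 0.000000, coefficient = 1
x_1 = 0.3750, f(x_1) = 0.052734, coefficient = 2
x_2 = 0.7500, f(x_2) = 0.421875, coefficient = 2
x_3 = 1.1250, f(x_3) = 1.423828, coefficient = 2
x_4 = 1.5000, f(x_4) = 3.375000, coefficient = 1

I ≈ (0.375000/2) × 7.171875 = 1.344727
Exact value: 1.265625
Error: 0.079102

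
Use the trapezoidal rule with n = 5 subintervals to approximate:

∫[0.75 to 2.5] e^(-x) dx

f(x) = e^(-x)
a = 0.75, b = 2.5, n = 5
h = (b - a)/n = 0.350000

Trapezoidal rule: (h/2)[f(x₀) + 2f(x₁) + 2f(x₂) + ... + f(xₙ)]

x_0 = 0.7500, f(x_0) = 0.472367, coefficient = 1
x_1 = 1.1000, f(x_1) = 0.332871, coefficient = 2
x_2 = 1.4500, f(x_2) = 0.234570, coefficient = 2
x_3 = 1.8000, f(x_3) = 0.165299, coefficient = 2
x_4 = 2.1500, f(x_4) = 0.116484, coefficient = 2
x_5 = 2.5000, f(x_5) = 0.082085, coefficient = 1

I ≈ (0.350000/2) × 2.252900 = 0.394258
Exact value: 0.390282
Error: 0.003976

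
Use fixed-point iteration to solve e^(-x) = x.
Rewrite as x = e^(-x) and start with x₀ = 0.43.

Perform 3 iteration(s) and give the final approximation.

Equation: e^(-x) = x
Fixed-point form: x = e^(-x)
x₀ = 0.43

x_1 = g(0.430000) = 0.650509
x_2 = g(0.650509) = 0.521780
x_3 = g(0.521780) = 0.593463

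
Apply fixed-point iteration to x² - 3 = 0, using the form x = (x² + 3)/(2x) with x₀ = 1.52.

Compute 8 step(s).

Equation: x² - 3 = 0
Fixed-point form: x = (x² + 3)/(2x)
x₀ = 1.52

x_1 = g(1.520000) = 1.746842
x_2 = g(1.746842) = 1.732113
x_3 = g(1.732113) = 1.732051
x_4 = g(1.732051) = 1.732051
x_5 = g(1.732051) = 1.732051
x_6 = g(1.732051) = 1.732051
x_7 = g(1.732051) = 1.732051
x_8 = g(1.732051) = 1.732051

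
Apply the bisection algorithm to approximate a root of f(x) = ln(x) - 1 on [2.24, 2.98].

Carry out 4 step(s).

f(x) = ln(x) - 1
Initial interval: [2.24, 2.98]

Iteration 1:
  c_1 = (2.240000 + 2.980000)/2 = 2.610000
  f(c_1) = f(2.610000) = -0.040650
  f(a) × f(c) ≥ 0, new interval: [2.610000, 2.980000]
Iteration 2:
  c_2 = (2.610000 + 2.980000)/2 = 2.795000
  f(c_2) = f(2.795000) = 0.027832
  f(a) × f(c) < 0, new interval: [2.610000, 2.795000]
Iteration 3:
  c_3 = (2.610000 + 2.795000)/2 = 2.702500
  f(c_3) = f(2.702500) = -0.005823
  f(a) × f(c) ≥ 0, new interval: [2.702500, 2.795000]
Iteration 4:
  c_4 = (2.702500 + 2.795000)/2 = 2.748750
  f(c_4) = f(2.748750) = 0.011146
  f(a) × f(c) < 0, new interval: [2.702500, 2.748750]

After 4 iteration(s), the approximation is c_4 = 2.748750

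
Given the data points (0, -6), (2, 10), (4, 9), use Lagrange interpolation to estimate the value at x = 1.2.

Lagrange interpolation formula:
P(x) = Σ yᵢ × Lᵢ(x)
where Lᵢ(x) = Π_{j≠i} (x - xⱼ)/(xᵢ - xⱼ)

L_0(1.2) = (1.2 - 2)/(0 - 2) × (1.2 - 4)/(0 - 4) = 0.280000
L_1(1.2) = (1.2 - 0)/(2 - 0) × (1.2 - 4)/(2 - 4) = 0.840000
L_2(1.2) = (1.2 - 0)/(4 - 0) × (1.2 - 2)/(4 - 2) = -0.120000

P(1.2) = (-6)×L_0(1.2) + 10×L_1(1.2) + 9×L_2(1.2)
P(1.2) = 5.640000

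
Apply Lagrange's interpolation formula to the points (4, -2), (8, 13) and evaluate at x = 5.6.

Lagrange interpolation formula:
P(x) = Σ yᵢ × Lᵢ(x)
where Lᵢ(x) = Π_{j≠i} (x - xⱼ)/(xᵢ - xⱼ)

L_0(5.6) = (5.6 - 8)/(4 - 8) = 0.600000
L_1(5.6) = (5.6 - 4)/(8 - 4) = 0.400000

P(5.6) = (-2)×L_0(5.6) + 13×L_1(5.6)
P(5.6) = 4.000000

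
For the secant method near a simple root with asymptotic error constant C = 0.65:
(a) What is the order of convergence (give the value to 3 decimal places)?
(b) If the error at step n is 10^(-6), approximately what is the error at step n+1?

(a) Secant method has superlinear convergence with order φ = (1+√5)/2 ≈ 1.618.
    This means |e_{n+1}| ≈ C|e_n|^1.618.

(b) With |e_n| = 10^(-6) and C = 0.65:
    |e_{n+1}| ≈ 0.65 × (10^(-6))^1.618 = 0.65 × 10^(-9.71)

(a) ≈ 1.618 (golden ratio); (b) |e_{n+1}| ≈ 1.273e-10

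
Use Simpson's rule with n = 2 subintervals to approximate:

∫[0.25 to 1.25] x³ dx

f(x) = x³
a = 0.25, b = 1.25, n = 2
h = (b - a)/n = 0.500000

Simpson's rule: (h/3)[f(x₀) + 4f(x₁) + 2f(x₂) + ... + f(xₙ)]

x_0 = 0.2500, f(x_0) = 0.015625, coefficient = 1
x_1 = 0.7500, f(x_1) = 0.421875, coefficient = 4
x_2 = 1.2500, f(x_2) = 1.953125, coefficient = 1

I ≈ (0.500000/3) × 3.656250 = 0.609375
Exact value: 0.609375
Error: 0.000000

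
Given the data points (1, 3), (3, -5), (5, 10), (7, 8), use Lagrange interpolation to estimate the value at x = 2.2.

Lagrange interpolation formula:
P(x) = Σ yᵢ × Lᵢ(x)
where Lᵢ(x) = Π_{j≠i} (x - xⱼ)/(xᵢ - xⱼ)

L_0(2.2) = (2.2 - 3)/(1 - 3) × (2.2 - 5)/(1 - 5) × (2.2 - 7)/(1 - 7) = 0.224000
L_1(2.2) = (2.2 - 1)/(3 - 1) × (2.2 - 5)/(3 - 5) × (2.2 - 7)/(3 - 7) = 1.008000
L_2(2.2) = (2.2 - 1)/(5 - 1) × (2.2 - 3)/(5 - 3) × (2.2 - 7)/(5 - 7) = -0.288000
L_3(2.2) = (2.2 - 1)/(7 - 1) × (2.2 - 3)/(7 - 3) × (2.2 - 5)/(7 - 5) = 0.056000

P(2.2) = 3×L_0(2.2) + (-5)×L_1(2.2) + 10×L_2(2.2) + 8×L_3(2.2)
P(2.2) = -6.800000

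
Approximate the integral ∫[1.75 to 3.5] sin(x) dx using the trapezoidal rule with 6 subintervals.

f(x) = sin(x)
a = 1.75, b = 3.5, n = 6
h = (b - a)/n = 0.291667

Trapezoidal rule: (h/2)[f(x₀) + 2f(x₁) + 2f(x₂) + ... + f(xₙ)]

x_0 = 1.7500, f(x_0) = 0.983986, coefficient = 1
x_1 = 2.0417, f(x_1) = 0.891174, coefficient = 2
x_2 = 2.3333, f(x_2) = 0.723086, coefficient = 2
x_3 = 2.6250, f(x_3) = 0.493920, coefficient = 2
x_4 = 2.9167, f(x_4) = 0.223034, coefficient = 2
x_5 = 3.2083, f(x_5) = -0.066691, coefficient = 2
x_6 = 3.5000, f(x_6) = -0.350783, coefficient = 1

I ≈ (0.291667/2) × 5.162249 = 0.752828
Exact value: 0.758211
Error: 0.005383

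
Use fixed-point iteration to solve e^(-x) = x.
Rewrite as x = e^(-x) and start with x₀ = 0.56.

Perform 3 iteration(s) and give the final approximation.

Equation: e^(-x) = x
Fixed-point form: x = e^(-x)
x₀ = 0.56

x_1 = g(0.560000) = 0.571209
x_2 = g(0.571209) = 0.564842
x_3 = g(0.564842) = 0.568450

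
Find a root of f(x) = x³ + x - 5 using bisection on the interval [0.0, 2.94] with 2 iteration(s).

f(x) = x³ + x - 5
Initial interval: [0.0, 2.94]

Iteration 1:
  c_1 = (0.000000 + 2.940000)/2 = 1.470000
  f(c_1) = f(1.470000) = -0.353477
  f(a) × f(c) ≥ 0, new interval: [1.470000, 2.940000]
Iteration 2:
  c_2 = (1.470000 + 2.940000)/2 = 2.205000
  f(c_2) = f(2.205000) = 7.925765
  f(a) × f(c) < 0, new interval: [1.470000, 2.205000]

After 2 iteration(s), the approximation is c_2 = 2.205000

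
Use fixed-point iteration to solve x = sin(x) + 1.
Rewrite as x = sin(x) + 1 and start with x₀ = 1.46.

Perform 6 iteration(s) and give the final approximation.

Equation: x = sin(x) + 1
Fixed-point form: x = sin(x) + 1
x₀ = 1.46

x_1 = g(1.460000) = 1.993868
x_2 = g(1.993868) = 1.911832
x_3 = g(1.911832) = 1.942409
x_4 = g(1.942409) = 1.931743
x_5 = g(1.931743) = 1.935563
x_6 = g(1.935563) = 1.934207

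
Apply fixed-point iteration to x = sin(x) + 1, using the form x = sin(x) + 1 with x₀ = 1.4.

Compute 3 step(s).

Equation: x = sin(x) + 1
Fixed-point form: x = sin(x) + 1
x₀ = 1.4

x_1 = g(1.400000) = 1.985450
x_2 = g(1.985450) = 1.915256
x_3 = g(1.915256) = 1.941258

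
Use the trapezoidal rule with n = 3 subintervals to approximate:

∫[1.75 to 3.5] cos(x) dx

f(x) = cos(x)
a = 1.75, b = 3.5, n = 3
h = (b - a)/n = 0.583333

Trapezoidal rule: (h/2)[f(x₀) + 2f(x₁) + 2f(x₂) + ... + f(xₙ)]

x_0 = 1.7500, f(x_0) = -0.178246, coefficient = 1
x_1 = 2.3333, f(x_1) = -0.690758, coefficient = 2
x_2 = 2.9167, f(x_2) = -0.974811, coefficient = 2
x_3 = 3.5000, f(x_3) = -0.936457, coefficient = 1

I ≈ (0.583333/2) × -4.445840 = -1.296703
Exact value: -1.334769
Error: 0.038066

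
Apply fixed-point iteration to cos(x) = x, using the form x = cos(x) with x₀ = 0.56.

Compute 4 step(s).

Equation: cos(x) = x
Fixed-point form: x = cos(x)
x₀ = 0.56

x_1 = g(0.560000) = 0.847255
x_2 = g(0.847255) = 0.662043
x_3 = g(0.662043) = 0.788738
x_4 = g(0.788738) = 0.704741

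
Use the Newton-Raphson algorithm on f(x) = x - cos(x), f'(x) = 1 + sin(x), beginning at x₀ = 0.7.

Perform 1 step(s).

f(x) = x - cos(x)
f'(x) = 1 + sin(x)
x₀ = 0.7

Newton-Raphson formula: x_{n+1} = x_n - f(x_n)/f'(x_n)

Iteration 1:
  f(0.700000) = -0.064842
  f'(0.700000) = 1.644218
  x_1 = 0.700000 - (-0.064842)/1.644218 = 0.739436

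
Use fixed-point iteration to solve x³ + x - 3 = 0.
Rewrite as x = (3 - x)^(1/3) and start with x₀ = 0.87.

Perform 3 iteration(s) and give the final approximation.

Equation: x³ + x - 3 = 0
Fixed-point form: x = (3 - x)^(1/3)
x₀ = 0.87

x_1 = g(0.870000) = 1.286648
x_2 = g(1.286648) = 1.196600
x_3 = g(1.196600) = 1.217206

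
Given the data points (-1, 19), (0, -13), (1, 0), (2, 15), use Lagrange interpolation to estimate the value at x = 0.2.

Lagrange interpolation formula:
P(x) = Σ yᵢ × Lᵢ(x)
where Lᵢ(x) = Π_{j≠i} (x - xⱼ)/(xᵢ - xⱼ)

L_0(0.2) = (0.2 - 0)/(-1 - 0) × (0.2 - 1)/(-1 - 1) × (0.2 - 2)/(-1 - 2) = -0.048000
L_1(0.2) = (0.2 - (-1))/(0 - (-1)) × (0.2 - 1)/(0 - 1) × (0.2 - 2)/(0 - 2) = 0.864000
L_2(0.2) = (0.2 - (-1))/(1 - (-1)) × (0.2 - 0)/(1 - 0) × (0.2 - 2)/(1 - 2) = 0.216000
L_3(0.2) = (0.2 - (-1))/(2 - (-1)) × (0.2 - 0)/(2 - 0) × (0.2 - 1)/(2 - 1) = -0.032000

P(0.2) = 19×L_0(0.2) + (-13)×L_1(0.2) + 0×L_2(0.2) + 15×L_3(0.2)
P(0.2) = -12.624000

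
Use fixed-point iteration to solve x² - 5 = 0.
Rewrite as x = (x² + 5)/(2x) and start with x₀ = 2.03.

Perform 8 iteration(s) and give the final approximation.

Equation: x² - 5 = 0
Fixed-point form: x = (x² + 5)/(2x)
x₀ = 2.03

x_1 = g(2.030000) = 2.246527
x_2 = g(2.246527) = 2.236092
x_3 = g(2.236092) = 2.236068
x_4 = g(2.236068) = 2.236068
x_5 = g(2.236068) = 2.236068
x_6 = g(2.236068) = 2.236068
x_7 = g(2.236068) = 2.236068
x_8 = g(2.236068) = 2.236068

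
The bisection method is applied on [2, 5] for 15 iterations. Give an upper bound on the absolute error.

Bisection error bound: |error| ≤ (b-a)/2^n
|error| ≤ (5 - 2)/2^15 = 3/2^15
|error| ≤ 0.0000915527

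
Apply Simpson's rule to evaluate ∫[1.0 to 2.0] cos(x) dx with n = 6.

f(x) = cos(x)
a = 1.0, b = 2.0, n = 6
h = (b - a)/n = 0.166667

Simpson's rule: (h/3)[f(x₀) + 4f(x₁) + 2f(x₂) + ... + f(xₙ)]

x_0 = 1.0000, f(x_0) = 0.540302, coefficient = 1
x_1 = 1.1667, f(x_1) = 0.393219, coefficient = 4
x_2 = 1.3333, f(x_2) = 0.235238, coefficient = 2
x_3 = 1.5000, f(x_3) = 0.070737, coefficient = 4
x_4 = 1.6667, f(x_4) = -0.095724, coefficient = 2
x_5 = 1.8333, f(x_5) = -0.259531, coefficient = 4
x_6 = 2.0000, f(x_6) = -0.416147, coefficient = 1

I ≈ (0.166667/3) × 1.220881 = 0.067827
Exact value: 0.067826
Error: 0.000000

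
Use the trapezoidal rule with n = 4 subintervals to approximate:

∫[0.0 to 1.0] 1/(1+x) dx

f(x) = 1/(1+x)
a = 0.0, b = 1.0, n = 4
h = (b - a)/n = 0.250000

Trapezoidal rule: (h/2)[f(x₀) + 2f(x₁) + 2f(x₂) + ... + f(xₙ)]

x_0 = 0.0000, f(x_0) = 1.000000, coefficient = 1
x_1 = 0.2500, f(x_1) = 0.800000, coefficient = 2
x_2 = 0.5000, f(x_2) = 0.666667, coefficient = 2
x_3 = 0.7500, f(x_3) = 0.571429, coefficient = 2
x_4 = 1.0000, f(x_4) = 0.500000, coefficient = 1

I ≈ (0.250000/2) × 5.576190 = 0.697024
Exact value: 0.693147
Error: 0.003877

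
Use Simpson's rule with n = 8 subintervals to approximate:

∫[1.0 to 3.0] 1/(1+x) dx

f(x) = 1/(1+x)
a = 1.0, b = 3.0, n = 8
h = (b - a)/n = 0.250000

Simpson's rule: (h/3)[f(x₀) + 4f(x₁) + 2f(x₂) + ... + f(xₙ)]

x_0 = 1.0000, f(x_0) = 0.500000, coefficient = 1
x_1 = 1.2500, f(x_1) = 0.444444, coefficient = 4
x_2 = 1.5000, f(x_2) = 0.400000, coefficient = 2
x_3 = 1.7500, f(x_3) = 0.363636, coefficient = 4
x_4 = 2.0000, f(x_4) = 0.333333, coefficient = 2
x_5 = 2.2500, f(x_5) = 0.307692, coefficient = 4
x_6 = 2.5000, f(x_6) = 0.285714, coefficient = 2
x_7 = 2.7500, f(x_7) = 0.266667, coefficient = 4
x_8 = 3.0000, f(x_8) = 0.250000, coefficient = 1

I ≈ (0.250000/3) × 8.317854 = 0.693155
Exact value: 0.693147
Error: 0.000007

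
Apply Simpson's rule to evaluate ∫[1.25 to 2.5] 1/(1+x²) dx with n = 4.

f(x) = 1/(1+x²)
a = 1.25, b = 2.5, n = 4
h = (b - a)/n = 0.312500

Simpson's rule: (h/3)[f(x₀) + 4f(x₁) + 2f(x₂) + ... + f(xₙ)]

x_0 = 1.2500, f(x_0) = 0.390244, coefficient = 1
x_1 = 1.5625, f(x_1) = 0.290579, coefficient = 4
x_2 = 1.8750, f(x_2) = 0.221453, coefficient = 2
x_3 = 2.1875, f(x_3) = 0.172856, coefficient = 4
x_4 = 2.5000, f(x_4) = 0.137931, coefficient = 1

I ≈ (0.312500/3) × 2.824822 = 0.294252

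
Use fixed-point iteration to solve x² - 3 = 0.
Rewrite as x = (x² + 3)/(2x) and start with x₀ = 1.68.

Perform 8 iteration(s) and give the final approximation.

Equation: x² - 3 = 0
Fixed-point form: x = (x² + 3)/(2x)
x₀ = 1.68

x_1 = g(1.680000) = 1.732857
x_2 = g(1.732857) = 1.732051
x_3 = g(1.732051) = 1.732051
x_4 = g(1.732051) = 1.732051
x_5 = g(1.732051) = 1.732051
x_6 = g(1.732051) = 1.732051
x_7 = g(1.732051) = 1.732051
x_8 = g(1.732051) = 1.732051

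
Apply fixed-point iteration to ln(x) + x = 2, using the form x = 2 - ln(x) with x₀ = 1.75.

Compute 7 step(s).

Equation: ln(x) + x = 2
Fixed-point form: x = 2 - ln(x)
x₀ = 1.75

x_1 = g(1.750000) = 1.440384
x_2 = g(1.440384) = 1.635090
x_3 = g(1.635090) = 1.508302
x_4 = g(1.508302) = 1.589015
x_5 = g(1.589015) = 1.536885
x_6 = g(1.536885) = 1.570242
x_7 = g(1.570242) = 1.548770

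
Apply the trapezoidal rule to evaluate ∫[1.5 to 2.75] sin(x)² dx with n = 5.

f(x) = sin(x)²
a = 1.5, b = 2.75, n = 5
h = (b - a)/n = 0.250000

Trapezoidal rule: (h/2)[f(x₀) + 2f(x₁) + 2f(x₂) + ... + f(xₙ)]

x_0 = 1.5000, f(x_0) = 0.994996, coefficient = 1
x_1 = 1.7500, f(x_1) = 0.968228, coefficient = 2
x_2 = 2.0000, f(x_2) = 0.826822, coefficient = 2
x_3 = 2.2500, f(x_3) = 0.605398, coefficient = 2
x_4 = 2.5000, f(x_4) = 0.358169, coefficient = 2
x_5 = 2.7500, f(x_5) = 0.145665, coefficient = 1

I ≈ (0.250000/2) × 6.657895 = 0.832237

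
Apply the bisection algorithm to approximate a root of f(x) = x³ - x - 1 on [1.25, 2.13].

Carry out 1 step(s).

f(x) = x³ - x - 1
Initial interval: [1.25, 2.13]

Iteration 1:
  c_1 = (1.250000 + 2.130000)/2 = 1.690000
  f(c_1) = f(1.690000) = 2.136809
  f(a) × f(c) < 0, new interval: [1.250000, 1.690000]

After 1 iteration(s), the approximation is c_1 = 1.690000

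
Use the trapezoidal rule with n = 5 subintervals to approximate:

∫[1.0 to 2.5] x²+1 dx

f(x) = x²+1
a = 1.0, b = 2.5, n = 5
h = (b - a)/n = 0.300000

Trapezoidal rule: (h/2)[f(x₀) + 2f(x₁) + 2f(x₂) + ... + f(xₙ)]

x_0 = 1.0000, f(x_0) = 2.000000, coefficient = 1
x_1 = 1.3000, f(x_1) = 2.690000, coefficient = 2
x_2 = 1.6000, f(x_2) = 3.560000, coefficient = 2
x_3 = 1.9000, f(x_3) = 4.610000, coefficient = 2
x_4 = 2.2000, f(x_4) = 5.840000, coefficient = 2
x_5 = 2.5000, f(x_5) = 7.250000, coefficient = 1

I ≈ (0.300000/2) × 42.650000 = 6.397500
Exact value: 6.375000
Error: 0.022500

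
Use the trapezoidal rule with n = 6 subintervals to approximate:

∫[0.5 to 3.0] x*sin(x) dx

f(x) = x*sin(x)
a = 0.5, b = 3.0, n = 6
h = (b - a)/n = 0.416667

Trapezoidal rule: (h/2)[f(x₀) + 2f(x₁) + 2f(x₂) + ... + f(xₙ)]

x_0 = 0.5000, f(x_0) = 0.239713, coefficient = 1
x_1 = 0.9167, f(x_1) = 0.727446, coefficient = 2
x_2 = 1.3333, f(x_2) = 1.295917, coefficient = 2
x_3 = 1.7500, f(x_3) = 1.721975, coefficient = 2
x_4 = 2.1667, f(x_4) = 1.793264, coefficient = 2
x_5 = 2.5833, f(x_5) = 1.368419, coefficient = 2
x_6 = 3.0000, f(x_6) = 0.423360, coefficient = 1

I ≈ (0.416667/2) × 14.477117 = 3.016066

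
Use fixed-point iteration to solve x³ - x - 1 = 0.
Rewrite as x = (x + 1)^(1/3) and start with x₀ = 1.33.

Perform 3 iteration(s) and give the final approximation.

Equation: x³ - x - 1 = 0
Fixed-point form: x = (x + 1)^(1/3)
x₀ = 1.33

x_1 = g(1.330000) = 1.325721
x_2 = g(1.325721) = 1.324908
x_3 = g(1.324908) = 1.324754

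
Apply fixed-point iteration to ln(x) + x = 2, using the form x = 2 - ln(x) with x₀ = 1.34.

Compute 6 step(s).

Equation: ln(x) + x = 2
Fixed-point form: x = 2 - ln(x)
x₀ = 1.34

x_1 = g(1.340000) = 1.707330
x_2 = g(1.707330) = 1.465069
x_3 = g(1.465069) = 1.618098
x_4 = g(1.618098) = 1.518749
x_5 = g(1.518749) = 1.582113
x_6 = g(1.582113) = 1.541239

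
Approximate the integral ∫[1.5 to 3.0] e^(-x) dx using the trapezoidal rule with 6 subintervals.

f(x) = e^(-x)
a = 1.5, b = 3.0, n = 6
h = (b - a)/n = 0.250000

Trapezoidal rule: (h/2)[f(x₀) + 2f(x₁) + 2f(x₂) + ... + f(xₙ)]

x_0 = 1.5000, f(x_0) = 0.223130, coefficient = 1
x_1 = 1.7500, f(x_1) = 0.173774, coefficient = 2
x_2 = 2.0000, f(x_2) = 0.135335, coefficient = 2
x_3 = 2.2500, f(x_3) = 0.105399, coefficient = 2
x_4 = 2.5000, f(x_4) = 0.082085, coefficient = 2
x_5 = 2.7500, f(x_5) = 0.063928, coefficient = 2
x_6 = 3.0000, f(x_6) = 0.049787, coefficient = 1

I ≈ (0.250000/2) × 1.393960 = 0.174245
Exact value: 0.173343
Error: 0.000902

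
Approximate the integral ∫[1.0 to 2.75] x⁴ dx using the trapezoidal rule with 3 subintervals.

f(x) = x⁴
a = 1.0, b = 2.75, n = 3
h = (b - a)/n = 0.583333

Trapezoidal rule: (h/2)[f(x₀) + 2f(x₁) + 2f(x₂) + ... + f(xₙ)]

x_0 = 1.0000, f(x_0) = 1.000000, coefficient = 1
x_1 = 1.5833, f(x_1) = 6.284770, coefficient = 2
x_2 = 2.1667, f(x_2) = 22.037809, coefficient = 2
x_3 = 2.7500, f(x_3) = 57.191406, coefficient = 1

I ≈ (0.583333/2) × 114.836564 = 33.493998
Exact value: 31.255273
Error: 2.238725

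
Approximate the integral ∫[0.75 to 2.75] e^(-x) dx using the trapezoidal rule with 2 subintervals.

f(x) = e^(-x)
a = 0.75, b = 2.75, n = 2
h = (b - a)/n = 1.000000

Trapezoidal rule: (h/2)[f(x₀) + 2f(x₁) + 2f(x₂) + ... + f(xₙ)]

x_0 = 0.7500, f(x_0) = 0.472367, coefficient = 1
x_1 = 1.7500, f(x_1) = 0.173774, coefficient = 2
x_2 = 2.7500, f(x_2) = 0.063928, coefficient = 1

I ≈ (1.000000/2) × 0.883842 = 0.441921
Exact value: 0.408439
Error: 0.033482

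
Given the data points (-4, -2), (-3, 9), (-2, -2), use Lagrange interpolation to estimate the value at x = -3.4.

Lagrange interpolation formula:
P(x) = Σ yᵢ × Lᵢ(x)
where Lᵢ(x) = Π_{j≠i} (x - xⱼ)/(xᵢ - xⱼ)

L_0(-3.4) = (-3.4 - (-3))/(-4 - (-3)) × (-3.4 - (-2))/(-4 - (-2)) = 0.280000
L_1(-3.4) = (-3.4 - (-4))/(-3 - (-4)) × (-3.4 - (-2))/(-3 - (-2)) = 0.840000
L_2(-3.4) = (-3.4 - (-4))/(-2 - (-4)) × (-3.4 - (-3))/(-2 - (-3)) = -0.120000

P(-3.4) = (-2)×L_0(-3.4) + 9×L_1(-3.4) + (-2)×L_2(-3.4)
P(-3.4) = 7.240000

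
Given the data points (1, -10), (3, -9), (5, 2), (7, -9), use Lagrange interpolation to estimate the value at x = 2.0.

Lagrange interpolation formula:
P(x) = Σ yᵢ × Lᵢ(x)
where Lᵢ(x) = Π_{j≠i} (x - xⱼ)/(xᵢ - xⱼ)

L_0(2.0) = (2.0 - 3)/(1 - 3) × (2.0 - 5)/(1 - 5) × (2.0 - 7)/(1 - 7) = 0.312500
L_1(2.0) = (2.0 - 1)/(3 - 1) × (2.0 - 5)/(3 - 5) × (2.0 - 7)/(3 - 7) = 0.937500
L_2(2.0) = (2.0 - 1)/(5 - 1) × (2.0 - 3)/(5 - 3) × (2.0 - 7)/(5 - 7) = -0.312500
L_3(2.0) = (2.0 - 1)/(7 - 1) × (2.0 - 3)/(7 - 3) × (2.0 - 5)/(7 - 5) = 0.062500

P(2.0) = (-10)×L_0(2.0) + (-9)×L_1(2.0) + 2×L_2(2.0) + (-9)×L_3(2.0)
P(2.0) = -12.750000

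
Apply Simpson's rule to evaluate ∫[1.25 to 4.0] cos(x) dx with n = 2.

f(x) = cos(x)
a = 1.25, b = 4.0, n = 2
h = (b - a)/n = 1.375000

Simpson's rule: (h/3)[f(x₀) + 4f(x₁) + 2f(x₂) + ... + f(xₙ)]

x_0 = 1.2500, f(x_0) = 0.315322, coefficient = 1
x_1 = 2.6250, f(x_1) = -0.869507, coefficient = 4
x_2 = 4.0000, f(x_2) = -0.653644, coefficient = 1

I ≈ (1.375000/3) × -3.816350 = -1.749160
Exact value: -1.705787
Error: 0.043373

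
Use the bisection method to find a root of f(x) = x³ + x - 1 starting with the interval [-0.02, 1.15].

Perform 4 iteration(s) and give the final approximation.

f(x) = x³ + x - 1
Initial interval: [-0.02, 1.15]

Iteration 1:
  c_1 = (-0.020000 + 1.150000)/2 = 0.565000
  f(c_1) = f(0.565000) = -0.254638
  f(a) × f(c) ≥ 0, new interval: [0.565000, 1.150000]
Iteration 2:
  c_2 = (0.565000 + 1.150000)/2 = 0.857500
  f(c_2) = f(0.857500) = 0.488025
  f(a) × f(c) < 0, new interval: [0.565000, 0.857500]
Iteration 3:
  c_3 = (0.565000 + 0.857500)/2 = 0.711250
  f(c_3) = f(0.711250) = 0.071055
  f(a) × f(c) < 0, new interval: [0.565000, 0.711250]
Iteration 4:
  c_4 = (0.565000 + 0.711250)/2 = 0.638125
  f(c_4) = f(0.638125) = -0.102028
  f(a) × f(c) ≥ 0, new interval: [0.638125, 0.711250]

After 4 iteration(s), the approximation is c_4 = 0.638125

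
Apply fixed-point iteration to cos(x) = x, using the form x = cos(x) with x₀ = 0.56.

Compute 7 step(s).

Equation: cos(x) = x
Fixed-point form: x = cos(x)
x₀ = 0.56

x_1 = g(0.560000) = 0.847255
x_2 = g(0.847255) = 0.662043
x_3 = g(0.662043) = 0.788738
x_4 = g(0.788738) = 0.704741
x_5 = g(0.704741) = 0.761779
x_6 = g(0.761779) = 0.723609
x_7 = g(0.723609) = 0.749421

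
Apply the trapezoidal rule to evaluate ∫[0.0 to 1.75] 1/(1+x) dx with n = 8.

f(x) = 1/(1+x)
a = 0.0, b = 1.75, n = 8
h = (b - a)/n = 0.218750

Trapezoidal rule: (h/2)[f(x₀) + 2f(x₁) + 2f(x₂) + ... + f(xₙ)]

x_0 = 0.0000, f(x_0) = 1.000000, coefficient = 1
x_1 = 0.2188, f(x_1) = 0.820513, coefficient = 2
x_2 = 0.4375, f(x_2) = 0.695652, coefficient = 2
x_3 = 0.6562, f(x_3) = 0.603774, coefficient = 2
x_4 = 0.8750, f(x_4) = 0.533333, coefficient = 2
x_5 = 1.0938, f(x_5) = 0.477612, coefficient = 2
x_6 = 1.3125, f(x_6) = 0.432432, coefficient = 2
x_7 = 1.5312, f(x_7) = 0.395062, coefficient = 2
x_8 = 1.7500, f(x_8) = 0.363636, coefficient = 1

I ≈ (0.218750/2) × 9.280392 = 1.015043
Exact value: 1.011601
Error: 0.003442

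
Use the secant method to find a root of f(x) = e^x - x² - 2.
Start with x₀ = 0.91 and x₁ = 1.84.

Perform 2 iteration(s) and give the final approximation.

f(x) = e^x - x² - 2
x₀ = 0.91, x₁ = 1.84

Secant formula: x_{n+1} = x_n - f(x_n)(x_n - x_{n-1})/(f(x_n) - f(x_{n-1}))

Iteration 1:
  f(0.910000) = -0.343777
  f(1.840000) = 0.910938
  x_2 = 1.840000 - 0.910938×(1.840000 - 0.910000)/(0.910938 - (-0.343777))
       = 1.164809
Iteration 2:
  f(1.840000) = 0.910938
  f(1.164809) = -0.151469
  x_3 = 1.164809 - (-0.151469)×(1.164809 - 1.840000)/(-0.151469 - 0.910938)
       = 1.261072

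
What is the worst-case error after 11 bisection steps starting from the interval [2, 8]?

Bisection error bound: |error| ≤ (b-a)/2^n
|error| ≤ (8 - 2)/2^11 = 6/2^11
|error| ≤ 0.0029296875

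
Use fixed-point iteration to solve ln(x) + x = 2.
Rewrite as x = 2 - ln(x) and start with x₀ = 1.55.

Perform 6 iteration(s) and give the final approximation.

Equation: ln(x) + x = 2
Fixed-point form: x = 2 - ln(x)
x₀ = 1.55

x_1 = g(1.550000) = 1.561745
x_2 = g(1.561745) = 1.554196
x_3 = g(1.554196) = 1.559042
x_4 = g(1.559042) = 1.555929
x_5 = g(1.555929) = 1.557927
x_6 = g(1.557927) = 1.556644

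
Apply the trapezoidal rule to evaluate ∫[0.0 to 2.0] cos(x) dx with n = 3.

f(x) = cos(x)
a = 0.0, b = 2.0, n = 3
h = (b - a)/n = 0.666667

Trapezoidal rule: (h/2)[f(x₀) + 2f(x₁) + 2f(x₂) + ... + f(xₙ)]

x_0 = 0.0000, f(x_0) = 1.000000, coefficient = 1
x_1 = 0.6667, f(x_1) = 0.785887, coefficient = 2
x_2 = 1.3333, f(x_2) = 0.235238, coefficient = 2
x_3 = 2.0000, f(x_3) = -0.416147, coefficient = 1

I ≈ (0.666667/2) × 2.626103 = 0.875368
Exact value: 0.909297
Error: 0.033930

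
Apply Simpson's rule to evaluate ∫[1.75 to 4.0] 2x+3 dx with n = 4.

f(x) = 2x+3
a = 1.75, b = 4.0, n = 4
h = (b - a)/n = 0.562500

Simpson's rule: (h/3)[f(x₀) + 4f(x₁) + 2f(x₂) + ... + f(xₙ)]

x_0 = 1.7500, f(x_0) = 6.500000, coefficient = 1
x_1 = 2.3125, f(x_1) = 7.625000, coefficient = 4
x_2 = 2.8750, f(x_2) = 8.750000, coefficient = 2
x_3 = 3.4375, f(x_3) = 9.875000, coefficient = 4
x_4 = 4.0000, f(x_4) = 11.000000, coefficient = 1

I ≈ (0.562500/3) × 105.000000 = 19.687500
Exact value: 19.687500
Error: 0.000000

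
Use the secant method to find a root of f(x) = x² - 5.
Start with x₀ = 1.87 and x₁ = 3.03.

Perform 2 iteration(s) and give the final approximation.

f(x) = x² - 5
x₀ = 1.87, x₁ = 3.03

Secant formula: x_{n+1} = x_n - f(x_n)(x_n - x_{n-1})/(f(x_n) - f(x_{n-1}))

Iteration 1:
  f(1.870000) = -1.503100
  f(3.030000) = 4.180900
  x_2 = 3.030000 - 4.180900×(3.030000 - 1.870000)/(4.180900 - (-1.503100))
       = 2.176755
Iteration 2:
  f(3.030000) = 4.180900
  f(2.176755) = -0.261737
  x_3 = 2.176755 - (-0.261737)×(2.176755 - 3.030000)/(-0.261737 - 4.180900)
       = 2.227024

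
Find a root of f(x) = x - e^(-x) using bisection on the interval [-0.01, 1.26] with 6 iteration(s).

f(x) = x - e^(-x)
Initial interval: [-0.01, 1.26]

Iteration 1:
  c_1 = (-0.010000 + 1.260000)/2 = 0.625000
  f(c_1) = f(0.625000) = 0.089739
  f(a) × f(c) < 0, new interval: [-0.010000, 0.625000]
Iteration 2:
  c_2 = (-0.010000 + 0.625000)/2 = 0.307500
  f(c_2) = f(0.307500) = -0.427783
  f(a) × f(c) ≥ 0, new interval: [0.307500, 0.625000]
Iteration 3:
  c_3 = (0.307500 + 0.625000)/2 = 0.466250
  f(c_3) = f(0.466250) = -0.161100
  f(a) × f(c) ≥ 0, new interval: [0.466250, 0.625000]
Iteration 4:
  c_4 = (0.466250 + 0.625000)/2 = 0.545625
  f(c_4) = f(0.545625) = -0.033854
  f(a) × f(c) ≥ 0, new interval: [0.545625, 0.625000]
Iteration 5:
  c_5 = (0.545625 + 0.625000)/2 = 0.585313
  f(c_5) = f(0.585313) = 0.028381
  f(a) × f(c) < 0, new interval: [0.545625, 0.585313]
Iteration 6:
  c_6 = (0.545625 + 0.585313)/2 = 0.565469
  f(c_6) = f(0.565469) = -0.002625
  f(a) × f(c) ≥ 0, new interval: [0.565469, 0.585313]

After 6 iteration(s), the approximation is c_6 = 0.565469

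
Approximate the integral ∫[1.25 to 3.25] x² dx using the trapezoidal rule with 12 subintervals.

f(x) = x²
a = 1.25, b = 3.25, n = 12
h = (b - a)/n = 0.166667

Trapezoidal rule: (h/2)[f(x₀) + 2f(x₁) + 2f(x₂) + ... + f(xₙ)]

x_0 = 1.2500, f(x_0) = 1.562500, coefficient = 1
x_1 = 1.4167, f(x_1) = 2.006944, coefficient = 2
x_2 = 1.5833, f(x_2) = 2.506944, coefficient = 2
x_3 = 1.7500, f(x_3) = 3.062500, coefficient = 2
x_4 = 1.9167, f(x_4) = 3.673611, coefficient = 2
x_5 = 2.0833, f(x_5) = 4.340278, coefficient = 2
x_6 = 2.2500, f(x_6) = 5.062500, coefficient = 2
x_7 = 2.4167, f(x_7) = 5.840278, coefficient = 2
x_8 = 2.5833, f(x_8) = 6.673611, coefficient = 2
x_9 = 2.7500, f(x_9) = 7.562500, coefficient = 2
x_10 = 2.9167, f(x_10) = 8.506944, coefficient = 2
x_11 = 3.0833, f(x_11) = 9.506944, coefficient = 2
x_12 = 3.2500, f(x_12) = 10.562500, coefficient = 1

I ≈ (0.166667/2) × 129.611111 = 10.800926
Exact value: 10.791667
Error: 0.009259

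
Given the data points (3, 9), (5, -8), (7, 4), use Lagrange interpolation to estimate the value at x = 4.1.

Lagrange interpolation formula:
P(x) = Σ yᵢ × Lᵢ(x)
where Lᵢ(x) = Π_{j≠i} (x - xⱼ)/(xᵢ - xⱼ)

L_0(4.1) = (4.1 - 5)/(3 - 5) × (4.1 - 7)/(3 - 7) = 0.326250
L_1(4.1) = (4.1 - 3)/(5 - 3) × (4.1 - 7)/(5 - 7) = 0.797500
L_2(4.1) = (4.1 - 3)/(7 - 3) × (4.1 - 5)/(7 - 5) = -0.123750

P(4.1) = 9×L_0(4.1) + (-8)×L_1(4.1) + 4×L_2(4.1)
P(4.1) = -3.938750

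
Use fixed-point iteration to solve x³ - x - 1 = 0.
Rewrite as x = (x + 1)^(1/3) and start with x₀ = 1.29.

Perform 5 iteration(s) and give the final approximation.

Equation: x³ - x - 1 = 0
Fixed-point form: x = (x + 1)^(1/3)
x₀ = 1.29

x_1 = g(1.290000) = 1.318090
x_2 = g(1.318090) = 1.323458
x_3 = g(1.323458) = 1.324479
x_4 = g(1.324479) = 1.324672
x_5 = g(1.324672) = 1.324709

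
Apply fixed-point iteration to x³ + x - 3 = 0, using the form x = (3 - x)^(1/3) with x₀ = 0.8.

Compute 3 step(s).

Equation: x³ + x - 3 = 0
Fixed-point form: x = (3 - x)^(1/3)
x₀ = 0.8

x_1 = g(0.800000) = 1.300591
x_2 = g(1.300591) = 1.193345
x_3 = g(1.193345) = 1.217938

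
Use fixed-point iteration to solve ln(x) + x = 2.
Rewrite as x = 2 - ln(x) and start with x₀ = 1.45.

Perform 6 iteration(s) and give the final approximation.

Equation: ln(x) + x = 2
Fixed-point form: x = 2 - ln(x)
x₀ = 1.45

x_1 = g(1.450000) = 1.628436
x_2 = g(1.628436) = 1.512380
x_3 = g(1.512380) = 1.586316
x_4 = g(1.586316) = 1.538586
x_5 = g(1.538586) = 1.569136
x_6 = g(1.569136) = 1.549475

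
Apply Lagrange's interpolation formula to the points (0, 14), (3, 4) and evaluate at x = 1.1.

Lagrange interpolation formula:
P(x) = Σ yᵢ × Lᵢ(x)
where Lᵢ(x) = Π_{j≠i} (x - xⱼ)/(xᵢ - xⱼ)

L_0(1.1) = (1.1 - 3)/(0 - 3) = 0.633333
L_1(1.1) = (1.1 - 0)/(3 - 0) = 0.366667

P(1.1) = 14×L_0(1.1) + 4×L_1(1.1)
P(1.1) = 10.333333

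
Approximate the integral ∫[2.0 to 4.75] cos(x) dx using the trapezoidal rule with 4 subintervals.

f(x) = cos(x)
a = 2.0, b = 4.75, n = 4
h = (b - a)/n = 0.687500

Trapezoidal rule: (h/2)[f(x₀) + 2f(x₁) + 2f(x₂) + ... + f(xₙ)]

x_0 = 2.0000, f(x_0) = -0.416147, coefficient = 1
x_1 = 2.6875, f(x_1) = -0.898659, coefficient = 2
x_2 = 3.3750, f(x_2) = -0.972884, coefficient = 2
x_3 = 4.0625, f(x_3) = -0.605098, coefficient = 2
x_4 = 4.7500, f(x_4) = 0.037602, coefficient = 1

I ≈ (0.687500/2) × -5.331827 = -1.832816
Exact value: -1.908590
Error: 0.075775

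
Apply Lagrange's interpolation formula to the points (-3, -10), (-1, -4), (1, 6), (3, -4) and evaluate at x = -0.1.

Lagrange interpolation formula:
P(x) = Σ yᵢ × Lᵢ(x)
where Lᵢ(x) = Π_{j≠i} (x - xⱼ)/(xᵢ - xⱼ)

L_0(-0.1) = (-0.1 - (-1))/(-3 - (-1)) × (-0.1 - 1)/(-3 - 1) × (-0.1 - 3)/(-3 - 3) = -0.063938
L_1(-0.1) = (-0.1 - (-3))/(-1 - (-3)) × (-0.1 - 1)/(-1 - 1) × (-0.1 - 3)/(-1 - 3) = 0.618062
L_2(-0.1) = (-0.1 - (-3))/(1 - (-3)) × (-0.1 - (-1))/(1 - (-1)) × (-0.1 - 3)/(1 - 3) = 0.505687
L_3(-0.1) = (-0.1 - (-3))/(3 - (-3)) × (-0.1 - (-1))/(3 - (-1)) × (-0.1 - 1)/(3 - 1) = -0.059813

P(-0.1) = (-10)×L_0(-0.1) + (-4)×L_1(-0.1) + 6×L_2(-0.1) + (-4)×L_3(-0.1)
P(-0.1) = 1.440500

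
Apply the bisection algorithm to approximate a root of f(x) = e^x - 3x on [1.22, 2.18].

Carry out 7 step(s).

f(x) = e^x - 3x
Initial interval: [1.22, 2.18]

Iteration 1:
  c_1 = (1.220000 + 2.180000)/2 = 1.700000
  f(c_1) = f(1.700000) = 0.373947
  f(a) × f(c) < 0, new interval: [1.220000, 1.700000]
Iteration 2:
  c_2 = (1.220000 + 1.700000)/2 = 1.460000
  f(c_2) = f(1.460000) = -0.074040
  f(a) × f(c) ≥ 0, new interval: [1.460000, 1.700000]
Iteration 3:
  c_3 = (1.460000 + 1.700000)/2 = 1.580000
  f(c_3) = f(1.580000) = 0.114956
  f(a) × f(c) < 0, new interval: [1.460000, 1.580000]
Iteration 4:
  c_4 = (1.460000 + 1.580000)/2 = 1.520000
  f(c_4) = f(1.520000) = 0.012225
  f(a) × f(c) < 0, new interval: [1.460000, 1.520000]
Iteration 5:
  c_5 = (1.460000 + 1.520000)/2 = 1.490000
  f(c_5) = f(1.490000) = -0.032904
  f(a) × f(c) ≥ 0, new interval: [1.490000, 1.520000]
Iteration 6:
  c_6 = (1.490000 + 1.520000)/2 = 1.505000
  f(c_6) = f(1.505000) = -0.010846
  f(a) × f(c) ≥ 0, new interval: [1.505000, 1.520000]
Iteration 7:
  c_7 = (1.505000 + 1.520000)/2 = 1.512500
  f(c_7) = f(1.512500) = 0.000562
  f(a) × f(c) < 0, new interval: [1.505000, 1.512500]

After 7 iteration(s), the approximation is c_7 = 1.512500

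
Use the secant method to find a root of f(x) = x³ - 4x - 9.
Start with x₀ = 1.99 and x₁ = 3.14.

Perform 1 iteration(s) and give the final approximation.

f(x) = x³ - 4x - 9
x₀ = 1.99, x₁ = 3.14

Secant formula: x_{n+1} = x_n - f(x_n)(x_n - x_{n-1})/(f(x_n) - f(x_{n-1}))

Iteration 1:
  f(1.990000) = -9.079401
  f(3.140000) = 9.399144
  x_2 = 3.140000 - 9.399144×(3.140000 - 1.990000)/(9.399144 - (-9.079401))
       = 2.555051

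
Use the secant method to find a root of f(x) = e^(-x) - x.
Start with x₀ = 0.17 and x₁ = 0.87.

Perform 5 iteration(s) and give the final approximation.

f(x) = e^(-x) - x
x₀ = 0.17, x₁ = 0.87

Secant formula: x_{n+1} = x_n - f(x_n)(x_n - x_{n-1})/(f(x_n) - f(x_{n-1}))

Iteration 1:
  f(0.170000) = 0.673665
  f(0.870000) = -0.451048
  x_2 = 0.870000 - (-0.451048)×(0.870000 - 0.170000)/(-0.451048 - 0.673665)
       = 0.589276
Iteration 2:
  f(0.870000) = -0.451048
  f(0.589276) = -0.034547
  x_3 = 0.589276 - (-0.034547)×(0.589276 - 0.870000)/(-0.034547 - (-0.451048))
       = 0.565991
Iteration 3:
  f(0.589276) = -0.034547
  f(0.565991) = 0.001806
  x_4 = 0.565991 - 0.001806×(0.565991 - 0.589276)/(0.001806 - (-0.034547))
       = 0.567148
Iteration 4:
  f(0.565991) = 0.001806
  f(0.567148) = -0.000007
  x_5 = 0.567148 - (-0.000007)×(0.567148 - 0.565991)/(-0.000007 - 0.001806)
       = 0.567143
Iteration 5:
  f(0.567148) = -0.000007
  f(0.567143) = 0.000000
  x_6 = 0.567143 - 0.000000×(0.567143 - 0.567148)/(0.000000 - (-0.000007))
       = 0.567143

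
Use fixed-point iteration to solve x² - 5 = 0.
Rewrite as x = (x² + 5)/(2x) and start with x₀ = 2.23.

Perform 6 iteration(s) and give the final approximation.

Equation: x² - 5 = 0
Fixed-point form: x = (x² + 5)/(2x)
x₀ = 2.23

x_1 = g(2.230000) = 2.236076
x_2 = g(2.236076) = 2.236068
x_3 = g(2.236068) = 2.236068
x_4 = g(2.236068) = 2.236068
x_5 = g(2.236068) = 2.236068
x_6 = g(2.236068) = 2.236068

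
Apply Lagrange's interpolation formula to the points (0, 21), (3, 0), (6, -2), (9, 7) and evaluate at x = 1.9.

Lagrange interpolation formula:
P(x) = Σ yᵢ × Lᵢ(x)
where Lᵢ(x) = Π_{j≠i} (x - xⱼ)/(xᵢ - xⱼ)

L_0(1.9) = (1.9 - 3)/(0 - 3) × (1.9 - 6)/(0 - 6) × (1.9 - 9)/(0 - 9) = 0.197660
L_1(1.9) = (1.9 - 0)/(3 - 0) × (1.9 - 6)/(3 - 6) × (1.9 - 9)/(3 - 9) = 1.024241
L_2(1.9) = (1.9 - 0)/(6 - 0) × (1.9 - 3)/(6 - 3) × (1.9 - 9)/(6 - 9) = -0.274796
L_3(1.9) = (1.9 - 0)/(9 - 0) × (1.9 - 3)/(9 - 3) × (1.9 - 6)/(9 - 6) = 0.052895

P(1.9) = 21×L_0(1.9) + 0×L_1(1.9) + (-2)×L_2(1.9) + 7×L_3(1.9)
P(1.9) = 5.070728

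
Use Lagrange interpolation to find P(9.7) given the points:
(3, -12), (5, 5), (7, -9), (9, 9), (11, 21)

Lagrange interpolation formula:
P(x) = Σ yᵢ × Lᵢ(x)
where Lᵢ(x) = Π_{j≠i} (x - xⱼ)/(xᵢ - xⱼ)

L_0(9.7) = (9.7 - 5)/(3 - 5) × (9.7 - 7)/(3 - 7) × (9.7 - 9)/(3 - 9) × (9.7 - 11)/(3 - 11) = -0.030073
L_1(9.7) = (9.7 - 3)/(5 - 3) × (9.7 - 7)/(5 - 7) × (9.7 - 9)/(5 - 9) × (9.7 - 11)/(5 - 11) = 0.171478
L_2(9.7) = (9.7 - 3)/(7 - 3) × (9.7 - 5)/(7 - 5) × (9.7 - 9)/(7 - 9) × (9.7 - 11)/(7 - 11) = -0.447748
L_3(9.7) = (9.7 - 3)/(9 - 3) × (9.7 - 5)/(9 - 5) × (9.7 - 7)/(9 - 7) × (9.7 - 11)/(9 - 11) = 1.151353
L_4(9.7) = (9.7 - 3)/(11 - 3) × (9.7 - 5)/(11 - 5) × (9.7 - 7)/(11 - 7) × (9.7 - 9)/(11 - 9) = 0.154990

P(9.7) = (-12)×L_0(9.7) + 5×L_1(9.7) + (-9)×L_2(9.7) + 9×L_3(9.7) + 21×L_4(9.7)
P(9.7) = 18.864963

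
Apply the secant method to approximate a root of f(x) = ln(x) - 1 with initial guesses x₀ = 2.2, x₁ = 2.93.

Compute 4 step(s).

f(x) = ln(x) - 1
x₀ = 2.2, x₁ = 2.93

Secant formula: x_{n+1} = x_n - f(x_n)(x_n - x_{n-1})/(f(x_n) - f(x_{n-1}))

Iteration 1:
  f(2.200000) = -0.211543
  f(2.930000) = 0.075002
  x_2 = 2.930000 - 0.075002×(2.930000 - 2.200000)/(0.075002 - (-0.211543))
       = 2.738924
Iteration 2:
  f(2.930000) = 0.075002
  f(2.738924) = 0.007565
  x_3 = 2.738924 - 0.007565×(2.738924 - 2.930000)/(0.007565 - 0.075002)
       = 2.717489
Iteration 3:
  f(2.738924) = 0.007565
  f(2.717489) = -0.000292
  x_4 = 2.717489 - (-0.000292)×(2.717489 - 2.738924)/(-0.000292 - 0.007565)
       = 2.718285
Iteration 4:
  f(2.717489) = -0.000292
  f(2.718285) = 0.000001
  x_5 = 2.718285 - 0.000001×(2.718285 - 2.717489)/(0.000001 - (-0.000292))
       = 2.718282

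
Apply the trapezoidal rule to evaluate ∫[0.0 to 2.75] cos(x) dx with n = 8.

f(x) = cos(x)
a = 0.0, b = 2.75, n = 8
h = (b - a)/n = 0.343750

Trapezoidal rule: (h/2)[f(x₀) + 2f(x₁) + 2f(x₂) + ... + f(xₙ)]

x_0 = 0.0000, f(x_0) = 1.000000, coefficient = 1
x_1 = 0.3438, f(x_1) = 0.941497, coefficient = 2
x_2 = 0.6875, f(x_2) = 0.772835, coefficient = 2
x_3 = 1.0312, f(x_3) = 0.513747, coefficient = 2
x_4 = 1.3750, f(x_4) = 0.194548, coefficient = 2
x_5 = 1.7188, f(x_5) = -0.147414, coefficient = 2
x_6 = 2.0625, f(x_6) = -0.472128, coefficient = 2
x_7 = 2.4062, f(x_7) = -0.741601, coefficient = 2
x_8 = 2.7500, f(x_8) = -0.924302, coefficient = 1

I ≈ (0.343750/2) × 2.198664 = 0.377895
Exact value: 0.381661
Error: 0.003766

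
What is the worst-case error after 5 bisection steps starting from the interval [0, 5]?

Bisection error bound: |error| ≤ (b-a)/2^n
|error| ≤ (5 - 0)/2^5 = 5/2^5
|error| ≤ 0.1562500000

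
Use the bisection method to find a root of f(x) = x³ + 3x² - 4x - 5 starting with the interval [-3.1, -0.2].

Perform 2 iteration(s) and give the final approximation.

f(x) = x³ + 3x² - 4x - 5
Initial interval: [-3.1, -0.2]

Iteration 1:
  c_1 = (-3.100000 + (-0.200000))/2 = -1.650000
  f(c_1) = f(-1.650000) = 5.275375
  f(a) × f(c) ≥ 0, new interval: [-1.650000, -0.200000]
Iteration 2:
  c_2 = (-1.650000 + (-0.200000))/2 = -0.925000
  f(c_2) = f(-0.925000) = 0.475422
  f(a) × f(c) ≥ 0, new interval: [-0.925000, -0.200000]

After 2 iteration(s), the approximation is c_2 = -0.925000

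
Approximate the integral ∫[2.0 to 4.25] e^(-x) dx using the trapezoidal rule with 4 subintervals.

f(x) = e^(-x)
a = 2.0, b = 4.25, n = 4
h = (b - a)/n = 0.562500

Trapezoidal rule: (h/2)[f(x₀) + 2f(x₁) + 2f(x₂) + ... + f(xₙ)]

x_0 = 2.0000, f(x_0) = 0.135335, coefficient = 1
x_1 = 2.5625, f(x_1) = 0.077112, coefficient = 2
x_2 = 3.1250, f(x_2) = 0.043937, coefficient = 2
x_3 = 3.6875, f(x_3) = 0.025035, coefficient = 2
x_4 = 4.2500, f(x_4) = 0.014264, coefficient = 1

I ≈ (0.562500/2) × 0.441766 = 0.124247
Exact value: 0.121071
Error: 0.003176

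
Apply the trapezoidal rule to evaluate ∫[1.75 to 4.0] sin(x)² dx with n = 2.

f(x) = sin(x)²
a = 1.75, b = 4.0, n = 2
h = (b - a)/n = 1.125000

Trapezoidal rule: (h/2)[f(x₀) + 2f(x₁) + 2f(x₂) + ... + f(xₙ)]

x_0 = 1.7500, f(x_0) = 0.968228, coefficient = 1
x_1 = 2.8750, f(x_1) = 0.069404, coefficient = 2
x_2 = 4.0000, f(x_2) = 0.572750, coefficient = 1

I ≈ (1.125000/2) × 1.679786 = 0.944880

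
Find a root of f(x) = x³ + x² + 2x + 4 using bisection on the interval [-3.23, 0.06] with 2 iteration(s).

f(x) = x³ + x² + 2x + 4
Initial interval: [-3.23, 0.06]

Iteration 1:
  c_1 = (-3.230000 + 0.060000)/2 = -1.585000
  f(c_1) = f(-1.585000) = -0.639652
  f(a) × f(c) ≥ 0, new interval: [-1.585000, 0.060000]
Iteration 2:
  c_2 = (-1.585000 + 0.060000)/2 = -0.762500
  f(c_2) = f(-0.762500) = 2.613084
  f(a) × f(c) < 0, new interval: [-1.585000, -0.762500]

After 2 iteration(s), the approximation is c_2 = -0.762500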